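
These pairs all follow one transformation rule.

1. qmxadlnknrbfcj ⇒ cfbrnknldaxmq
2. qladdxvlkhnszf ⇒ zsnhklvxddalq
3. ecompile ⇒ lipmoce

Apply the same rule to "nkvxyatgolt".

Rule — delete the last character, then reverse the string.
Doing the same to "nkvxyatgolt": "logtayxvkn".

logtayxvkn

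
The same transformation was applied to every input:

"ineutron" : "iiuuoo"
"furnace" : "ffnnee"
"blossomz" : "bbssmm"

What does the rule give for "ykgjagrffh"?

The pattern: keep one character in every 3, starting at position 1 (positions 1st, 4th, 7th, ...), then double every character.
On "ykgjagrffh": the first step gives "yjrh", and the second then gives "yyjjrrhh".

yyjjrrhh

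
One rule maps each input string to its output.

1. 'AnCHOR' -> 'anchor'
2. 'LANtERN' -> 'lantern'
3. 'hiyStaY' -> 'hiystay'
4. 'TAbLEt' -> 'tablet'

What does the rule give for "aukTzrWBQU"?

auktzrwbqu

Each output is the input with this applied: convert every letter to lowercase.
For "aukTzrWBQU" the result is "auktzrwbqu".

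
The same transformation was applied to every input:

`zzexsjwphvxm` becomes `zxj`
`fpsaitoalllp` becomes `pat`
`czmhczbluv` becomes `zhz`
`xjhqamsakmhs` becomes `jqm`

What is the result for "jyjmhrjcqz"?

Looking at the pairs, the operation is to keep every other character starting from the second (positions 2nd, 4th, 6th, ...), then keep only the first 3 characters.
Starting from "jyjmhrjcqz": after the first operation, "ymrcz"; after the second, "ymr".

ymr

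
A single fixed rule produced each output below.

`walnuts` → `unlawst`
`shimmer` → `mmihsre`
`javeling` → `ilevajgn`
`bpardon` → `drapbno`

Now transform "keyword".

Each output is the input with this applied: move the last 2 characters to the front (rotate right by 2), then reverse the string.
For "keyword", step one produces "rdkeywo"; step two turns that into "owyekdr".

owyekdr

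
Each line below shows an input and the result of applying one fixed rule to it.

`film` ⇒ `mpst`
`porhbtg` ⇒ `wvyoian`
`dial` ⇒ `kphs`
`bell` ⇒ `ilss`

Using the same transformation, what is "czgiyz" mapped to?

jgnpfg

Looking at the pairs, the operation is to shift every letter 7 places forward in the alphabet (wrapping around).
So "czgiyz" becomes "jgnpfg".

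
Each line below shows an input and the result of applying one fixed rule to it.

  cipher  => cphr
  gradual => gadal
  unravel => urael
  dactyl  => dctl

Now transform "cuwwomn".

cwwmn

The pattern: double every character, then keep one character in every 3, starting at position 2 (positions 2nd, 5th, 8th, ...).
Applying both steps to "cuwwomn": "ccuuwwwwoommnn", then "cwwmn".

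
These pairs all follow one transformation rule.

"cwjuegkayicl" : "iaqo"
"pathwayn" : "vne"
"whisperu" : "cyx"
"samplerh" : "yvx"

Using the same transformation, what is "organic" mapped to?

ugi

The pattern: shift every letter 6 places forward in the alphabet (wrapping around), then keep one character in every 3, starting at position 1 (positions 1st, 4th, 7th, ...).
"organic" → "uxmgtoi" → "ugi".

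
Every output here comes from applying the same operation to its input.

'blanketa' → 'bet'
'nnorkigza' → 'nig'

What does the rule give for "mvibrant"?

The transformation: swap each adjacent pair of characters (1↔2, 3↔4, ...), then keep one character in every 3, starting at position 2 (positions 2nd, 5th, 8th, ...).
Doing the same to "mvibrant": "man".

man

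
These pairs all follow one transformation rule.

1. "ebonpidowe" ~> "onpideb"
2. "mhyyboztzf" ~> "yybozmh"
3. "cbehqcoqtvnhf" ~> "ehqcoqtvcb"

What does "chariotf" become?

Rule — delete the last 3 characters, then move the first 2 characters to the end (rotate left by 2).
On "chariotf": the first step gives "chari", and the second then gives "arich".

arich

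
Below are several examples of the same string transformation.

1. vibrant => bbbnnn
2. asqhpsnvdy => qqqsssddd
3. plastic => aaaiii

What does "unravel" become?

Each output is the input with this applied: keep one character in every 3, starting at position 3 (positions 3rd, 6th, 9th, ...), then repeat every character 3 times.
"unravel" → "re" → "rrreee".

rrreee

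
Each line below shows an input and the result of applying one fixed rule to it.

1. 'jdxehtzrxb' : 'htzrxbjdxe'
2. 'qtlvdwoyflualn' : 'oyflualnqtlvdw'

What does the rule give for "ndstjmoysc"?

jmoyscndst

Each output is the input with this applied: move the last character to the front, then swap the front and back halves of the string.
For "ndstjmoysc", step one produces "cndstjmoys"; step two turns that into "jmoyscndst".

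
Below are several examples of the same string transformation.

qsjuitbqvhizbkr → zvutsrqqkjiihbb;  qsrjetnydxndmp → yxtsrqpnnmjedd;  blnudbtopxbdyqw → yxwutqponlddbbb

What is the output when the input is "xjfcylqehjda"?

What's happening: sort the characters into reverse alphabetical order.
"xjfcylqehjda" → "yxqljjhfedca".

yxqljjhfedca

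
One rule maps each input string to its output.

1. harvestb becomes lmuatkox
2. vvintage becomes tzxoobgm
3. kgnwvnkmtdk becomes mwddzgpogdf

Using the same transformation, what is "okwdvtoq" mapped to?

mhjhdpwo

What's happening: shift every letter 7 places backward in the alphabet (wrapping around), then move the last 3 characters to the front (rotate right by 3).
For "okwdvtoq", step one produces "hdpwomhj"; step two turns that into "mhjhdpwo".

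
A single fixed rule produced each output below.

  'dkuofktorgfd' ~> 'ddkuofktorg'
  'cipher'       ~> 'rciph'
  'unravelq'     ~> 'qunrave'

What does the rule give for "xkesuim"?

Looking at the pairs, the operation is to move the last character to the front, then delete the last character.
So "xkesuim" becomes "mxkesu".

mxkesu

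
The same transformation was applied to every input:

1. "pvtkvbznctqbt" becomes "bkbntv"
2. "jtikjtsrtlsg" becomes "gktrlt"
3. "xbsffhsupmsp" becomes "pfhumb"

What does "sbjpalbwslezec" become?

Rule — keep every other character starting from the second (positions 2nd, 4th, 6th, ...), then swap the first and last characters.
So "sbjpalbwslezec" becomes "cplwlzb".

cplwlzb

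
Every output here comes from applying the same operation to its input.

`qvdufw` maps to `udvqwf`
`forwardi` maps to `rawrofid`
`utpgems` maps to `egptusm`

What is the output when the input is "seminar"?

nimesra

What's happening: move the last 2 characters to the front (rotate right by 2), then reverse the string.
On "seminar": the first step gives "arsemin", and the second then gives "nimesra".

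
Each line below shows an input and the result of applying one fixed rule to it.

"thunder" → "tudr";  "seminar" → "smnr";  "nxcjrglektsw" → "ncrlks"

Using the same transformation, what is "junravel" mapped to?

The transformation: keep every other character starting from the first (positions 1st, 3rd, 5th, ...).
For "junravel" the result is "jnae".

jnae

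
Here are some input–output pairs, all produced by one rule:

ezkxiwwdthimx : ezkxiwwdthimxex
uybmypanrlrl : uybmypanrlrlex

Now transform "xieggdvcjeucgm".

xieggdvcjeucgmex

Each output is the input with this applied: append "ex".
So "xieggdvcjeucgm" becomes "xieggdvcjeucgmex".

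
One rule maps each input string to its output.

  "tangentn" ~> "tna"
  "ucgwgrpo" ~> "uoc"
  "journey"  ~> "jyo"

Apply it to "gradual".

Rule — take characters alternately from the front and the back (1st, last, 2nd, 2nd-last, ...), then keep only the first 3 characters.
For "gradual", step one produces "glraaud"; step two turns that into "glr".

glr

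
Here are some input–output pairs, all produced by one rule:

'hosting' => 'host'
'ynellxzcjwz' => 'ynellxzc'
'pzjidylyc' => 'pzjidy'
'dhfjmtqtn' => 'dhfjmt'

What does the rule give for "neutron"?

neut

The rule is to delete the last 3 characters.
Doing the same to "neutron": "neut".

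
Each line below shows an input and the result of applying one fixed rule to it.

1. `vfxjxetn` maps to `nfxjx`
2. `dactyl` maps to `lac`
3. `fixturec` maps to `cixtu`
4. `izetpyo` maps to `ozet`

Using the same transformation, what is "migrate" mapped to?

In each case the input is transformed by: swap the first and last characters, then delete the last 3 characters.
On "migrate" that produces "eigr".
(Check on "fixturec": → "cixturef" → "cixtu" ✓)

eigr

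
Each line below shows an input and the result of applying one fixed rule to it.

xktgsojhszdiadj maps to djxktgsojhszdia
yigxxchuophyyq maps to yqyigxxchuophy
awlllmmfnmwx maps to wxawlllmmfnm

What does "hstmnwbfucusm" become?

The rule is to move the last 2 characters to the front (rotate right by 2).
Applying that to "hstmnwbfucusm" gives "smhstmnwbfucu".

smhstmnwbfucu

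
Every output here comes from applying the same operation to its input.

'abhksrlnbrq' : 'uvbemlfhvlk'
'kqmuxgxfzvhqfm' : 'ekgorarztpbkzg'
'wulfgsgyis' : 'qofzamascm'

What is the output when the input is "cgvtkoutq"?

wapneionk

Looking at the pairs, the operation is to shift every letter 6 places backward in the alphabet (wrapping around).
"cgvtkoutq" → "wapneionk".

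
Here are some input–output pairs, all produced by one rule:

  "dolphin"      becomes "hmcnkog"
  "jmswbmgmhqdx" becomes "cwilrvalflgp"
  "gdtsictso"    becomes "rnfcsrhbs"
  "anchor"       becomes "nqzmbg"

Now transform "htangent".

Rule — shift every letter 1 place backward in the alphabet (wrapping around), then move the last 2 characters to the front (rotate right by 2).
Applying that to "htangent" gives "msgszmfd".

msgszmfd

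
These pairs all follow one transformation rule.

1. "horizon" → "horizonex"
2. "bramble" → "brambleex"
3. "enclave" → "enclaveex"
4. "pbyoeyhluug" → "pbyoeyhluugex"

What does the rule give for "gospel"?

gospelex

In each case the input is transformed by: append "ex".
For "gospel" the result is "gospelex".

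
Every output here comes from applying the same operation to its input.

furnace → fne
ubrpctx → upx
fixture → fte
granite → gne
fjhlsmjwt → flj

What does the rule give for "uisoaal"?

uol

In each case the input is transformed by: keep one character in every 3, starting at position 1 (positions 1st, 4th, 7th, ...).
Applying that to "uisoaal" gives "uol".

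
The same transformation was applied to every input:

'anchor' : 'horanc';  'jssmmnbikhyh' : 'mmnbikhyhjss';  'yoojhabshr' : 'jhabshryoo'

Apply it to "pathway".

hwaypat

The pattern: move the first 3 characters to the end (rotate left by 3).
For "pathway" the result is "hwaypat".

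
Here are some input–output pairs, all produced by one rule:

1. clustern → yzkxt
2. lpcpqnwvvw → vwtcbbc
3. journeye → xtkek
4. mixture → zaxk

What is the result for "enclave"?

rgbk

Each output is the input with this applied: shift every letter 6 places forward in the alphabet (wrapping around), then delete the first 3 characters.
On "enclave": the first step gives "ktirgbk", and the second then gives "rgbk".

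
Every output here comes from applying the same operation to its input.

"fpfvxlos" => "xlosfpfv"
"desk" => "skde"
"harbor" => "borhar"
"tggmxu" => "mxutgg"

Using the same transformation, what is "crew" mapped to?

What's happening: swap the front and back halves of the string.
"crew" → "ewcr".

ewcr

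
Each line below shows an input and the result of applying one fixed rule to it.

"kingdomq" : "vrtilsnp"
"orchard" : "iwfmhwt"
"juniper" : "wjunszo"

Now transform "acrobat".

yfgtwhf

What's happening: shift every letter 5 places forward in the alphabet (wrapping around), then reverse the string.
For "acrobat", step one produces "fhwtgfy"; step two turns that into "yfgtwhf".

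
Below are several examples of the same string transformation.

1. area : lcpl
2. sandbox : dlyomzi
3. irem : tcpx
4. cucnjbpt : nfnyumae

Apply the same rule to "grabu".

rclmf

In each case the input is transformed by: shift every letter 11 places forward in the alphabet (wrapping around).
So "grabu" becomes "rclmf".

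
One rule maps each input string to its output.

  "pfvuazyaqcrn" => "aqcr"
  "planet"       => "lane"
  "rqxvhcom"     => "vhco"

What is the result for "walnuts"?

lnut

The rule is to move the last character to the front, then keep only the last 4 characters.
Doing the same to "walnuts": "lnut".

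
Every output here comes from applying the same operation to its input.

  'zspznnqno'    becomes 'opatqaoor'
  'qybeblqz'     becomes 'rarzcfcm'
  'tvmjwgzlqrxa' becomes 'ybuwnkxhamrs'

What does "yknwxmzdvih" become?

jizloxynaew

Looking at the pairs, the operation is to move the last 2 characters to the front (rotate right by 2), then shift every letter 1 place forward in the alphabet (wrapping around).
Applying both steps to "yknwxmzdvih": "ihyknwxmzdv", then "jizloxynaew".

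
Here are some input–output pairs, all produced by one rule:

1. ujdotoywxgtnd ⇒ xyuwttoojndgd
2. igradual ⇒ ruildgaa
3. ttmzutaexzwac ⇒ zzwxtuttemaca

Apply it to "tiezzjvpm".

What's happening: sort the characters into reverse alphabetical order, then swap each adjacent pair of characters (1↔2, 3↔4, ...).
On "tiezzjvpm": the first step gives "zzvtpmjie", and the second then gives "zztvmpije".

zztvmpije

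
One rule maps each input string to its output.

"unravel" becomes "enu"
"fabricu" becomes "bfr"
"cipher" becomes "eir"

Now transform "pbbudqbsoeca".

bbdoqu

Looking at the pairs, the operation is to sort the characters into alphabetical order, then keep every other character starting from the second (positions 2nd, 4th, 6th, ...).
Applying both steps to "pbbudqbsoeca": "abbbcdeopqsu", then "bbdoqu".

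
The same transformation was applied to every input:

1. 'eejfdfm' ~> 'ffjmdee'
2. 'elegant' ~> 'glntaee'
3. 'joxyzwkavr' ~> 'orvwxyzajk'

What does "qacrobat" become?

Looking at the pairs, the operation is to sort the characters into alphabetical order, then move the first 3 characters to the end (rotate left by 3).
Starting from "qacrobat": after the first operation, "aabcoqrt"; after the second, "coqrtaab".

coqrtaab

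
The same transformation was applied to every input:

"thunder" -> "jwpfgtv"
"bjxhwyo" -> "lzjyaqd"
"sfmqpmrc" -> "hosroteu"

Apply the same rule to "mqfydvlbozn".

shafxndqbpo

Looking at the pairs, the operation is to shift every letter 2 places forward in the alphabet (wrapping around), then move the first character to the end.
For "mqfydvlbozn", step one produces "oshafxndqbp"; step two turns that into "shafxndqbpo".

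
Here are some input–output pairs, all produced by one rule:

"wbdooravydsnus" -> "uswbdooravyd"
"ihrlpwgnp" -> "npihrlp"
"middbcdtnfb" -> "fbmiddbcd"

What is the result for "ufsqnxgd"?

gdufsq

What's happening: move the last 2 characters to the front (rotate right by 2), then delete the last 2 characters.
So "ufsqnxgd" becomes "gdufsq".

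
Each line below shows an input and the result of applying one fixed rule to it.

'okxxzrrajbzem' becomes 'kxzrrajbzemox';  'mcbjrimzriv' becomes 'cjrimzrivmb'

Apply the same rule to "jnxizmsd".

Each output is the input with this applied: move the first 2 characters to the end (rotate left by 2), then swap the first and last characters.
"jnxizmsd" → "xizmsdjn" → "nizmsdjx".

nizmsdjx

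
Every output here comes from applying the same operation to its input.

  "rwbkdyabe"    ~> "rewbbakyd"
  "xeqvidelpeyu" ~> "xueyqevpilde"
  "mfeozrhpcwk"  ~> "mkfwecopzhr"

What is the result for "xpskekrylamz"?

xzpmsakleykr

The pattern: take characters alternately from the front and the back (1st, last, 2nd, 2nd-last, ...).
On "xpskekrylamz" that produces "xzpmsakleykr".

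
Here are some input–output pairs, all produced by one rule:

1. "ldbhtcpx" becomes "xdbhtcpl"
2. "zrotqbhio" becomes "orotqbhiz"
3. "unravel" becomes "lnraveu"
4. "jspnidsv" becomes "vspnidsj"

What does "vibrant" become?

tibranv

The transformation: swap the first and last characters.
"vibrant" → "tibranv".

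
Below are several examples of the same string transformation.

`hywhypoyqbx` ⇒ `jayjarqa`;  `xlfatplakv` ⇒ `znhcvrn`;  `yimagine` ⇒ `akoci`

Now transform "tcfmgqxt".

The pattern: delete the last 3 characters, then shift every letter 2 places forward in the alphabet (wrapping around).
Doing the same to "tcfmgqxt": "vehoi".

vehoi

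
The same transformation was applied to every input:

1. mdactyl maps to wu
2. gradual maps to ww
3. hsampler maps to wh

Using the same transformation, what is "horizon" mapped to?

Each output is the input with this applied: shift every letter 4 places backward in the alphabet (wrapping around), then keep one character in every 3, starting at position 3 (positions 3rd, 6th, 9th, ...).
Applying both steps to "horizon": "dknevkj", then "nk".

nk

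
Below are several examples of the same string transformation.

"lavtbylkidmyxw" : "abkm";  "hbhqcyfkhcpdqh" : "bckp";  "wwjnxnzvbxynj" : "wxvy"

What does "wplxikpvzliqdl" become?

The rule is to move the last character to the front, then keep one character in every 3, starting at position 3 (positions 3rd, 6th, 9th, ...).
Working it through for "wplxikpvzliqdl": intermediate "lwplxikpvzliqd", final "pivi".
(Check on "lavtbylkidmyxw": → "wlavtbylkidmyx" → "abkm" ✓)

pivi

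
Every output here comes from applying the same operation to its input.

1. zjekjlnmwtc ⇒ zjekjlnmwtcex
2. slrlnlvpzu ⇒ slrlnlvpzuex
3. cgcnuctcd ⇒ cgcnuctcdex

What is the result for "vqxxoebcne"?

vqxxoebcneex

The transformation: append "ex".
Doing the same to "vqxxoebcne": "vqxxoebcneex".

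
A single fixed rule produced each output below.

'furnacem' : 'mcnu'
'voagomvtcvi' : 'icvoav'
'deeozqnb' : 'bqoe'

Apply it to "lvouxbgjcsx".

xcgxol

In each case the input is transformed by: reverse the string, then keep every other character starting from the first (positions 1st, 3rd, 5th, ...).
For "lvouxbgjcsx", step one produces "xscjgbxuovl"; step two turns that into "xcgxol".
(Check on "voagomvtcvi": → "ivctvmogaov" → "icvoav" ✓)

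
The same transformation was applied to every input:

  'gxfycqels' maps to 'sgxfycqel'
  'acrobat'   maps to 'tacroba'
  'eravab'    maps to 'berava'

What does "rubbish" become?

hrubbis

What's happening: move the last character to the front.
So "rubbish" becomes "hrubbis".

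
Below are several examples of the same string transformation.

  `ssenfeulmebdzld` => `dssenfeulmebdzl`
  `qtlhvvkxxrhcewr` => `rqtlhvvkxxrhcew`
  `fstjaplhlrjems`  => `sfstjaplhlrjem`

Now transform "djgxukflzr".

rdjgxukflz

The rule is to move the last character to the front.
So "djgxukflzr" becomes "rdjgxukflz".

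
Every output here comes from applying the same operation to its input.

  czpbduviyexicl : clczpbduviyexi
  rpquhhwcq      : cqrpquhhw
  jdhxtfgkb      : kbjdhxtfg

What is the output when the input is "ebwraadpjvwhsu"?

Rule — move the last 2 characters to the front (rotate right by 2).
Doing the same to "ebwraadpjvwhsu": "suebwraadpjvwh".

suebwraadpjvwh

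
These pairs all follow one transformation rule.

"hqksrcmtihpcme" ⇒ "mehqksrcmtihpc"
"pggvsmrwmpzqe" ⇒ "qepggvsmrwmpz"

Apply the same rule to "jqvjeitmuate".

What's happening: move the last 2 characters to the front (rotate right by 2).
So "jqvjeitmuate" becomes "tejqvjeitmua".

tejqvjeitmua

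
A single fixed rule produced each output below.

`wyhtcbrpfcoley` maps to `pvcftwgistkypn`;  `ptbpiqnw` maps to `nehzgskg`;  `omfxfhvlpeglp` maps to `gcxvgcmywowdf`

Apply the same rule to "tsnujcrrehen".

What's happening: reverse the string, then shift every letter 9 places backward in the alphabet (wrapping around).
"tsnujcrrehen" → "neherrcjunst" → "evyviitalejk".
(Check on "ptbpiqnw": → "wnqipbtp" → "nehzgskg" ✓)

evyviitalejk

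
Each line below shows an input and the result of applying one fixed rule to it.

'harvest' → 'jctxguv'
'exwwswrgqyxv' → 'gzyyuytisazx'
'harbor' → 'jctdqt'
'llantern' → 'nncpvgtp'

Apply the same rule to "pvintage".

The pattern: shift every letter 2 places forward in the alphabet (wrapping around).
Applying that to "pvintage" gives "rxkpvcig".

rxkpvcig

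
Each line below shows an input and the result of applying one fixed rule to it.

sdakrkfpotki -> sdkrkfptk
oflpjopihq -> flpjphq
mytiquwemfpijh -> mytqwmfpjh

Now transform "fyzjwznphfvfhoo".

What's happening: remove every vowel.
So "fyzjwznphfvfhoo" becomes "fyzjwznphfvfh".

fyzjwznphfvfh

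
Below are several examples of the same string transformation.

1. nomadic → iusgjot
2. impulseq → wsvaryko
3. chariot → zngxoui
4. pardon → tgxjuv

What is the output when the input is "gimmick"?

The transformation: shift every letter 6 places forward in the alphabet (wrapping around), then swap the first and last characters.
"gimmick" → "qossoim".

qossoim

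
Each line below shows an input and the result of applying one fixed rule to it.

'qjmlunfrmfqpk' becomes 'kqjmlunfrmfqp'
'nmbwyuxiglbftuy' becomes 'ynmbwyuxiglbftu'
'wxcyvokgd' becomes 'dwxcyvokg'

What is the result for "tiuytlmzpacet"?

ttiuytlmzpace

The pattern: move the last character to the front.
For "tiuytlmzpacet" the result is "ttiuytlmzpace".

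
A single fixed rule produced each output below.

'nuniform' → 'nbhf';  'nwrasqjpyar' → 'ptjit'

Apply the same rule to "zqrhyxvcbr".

jaqvk

Each output is the input with this applied: keep every other character starting from the second (positions 2nd, 4th, 6th, ...), then shift every letter 7 places backward in the alphabet (wrapping around).
Applying both steps to "zqrhyxvcbr": "qhxcr", then "jaqvk".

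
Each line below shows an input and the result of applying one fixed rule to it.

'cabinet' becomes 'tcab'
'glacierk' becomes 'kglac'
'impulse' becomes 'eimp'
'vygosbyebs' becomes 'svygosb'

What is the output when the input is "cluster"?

What's happening: move the last character to the front, then delete the last 3 characters.
For "cluster", step one produces "rcluste"; step two turns that into "rclu".

rclu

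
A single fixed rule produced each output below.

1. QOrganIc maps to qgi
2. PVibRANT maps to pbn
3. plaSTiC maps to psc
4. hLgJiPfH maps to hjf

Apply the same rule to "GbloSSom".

goo

Each output is the input with this applied: keep one character in every 3, starting at position 1 (positions 1st, 4th, 7th, ...), then convert every letter to lowercase.
Working it through for "GbloSSom": intermediate "Goo", final "goo".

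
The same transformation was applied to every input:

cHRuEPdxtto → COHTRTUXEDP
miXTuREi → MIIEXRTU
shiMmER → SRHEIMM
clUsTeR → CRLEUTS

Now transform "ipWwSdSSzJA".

Each output is the input with this applied: take characters alternately from the front and the back (1st, last, 2nd, 2nd-last, ...), then convert every letter to uppercase.
Working it through for "ipWwSdSSzJA": intermediate "iApJWzwSSSd", final "IAPJWZWSSSD".

IAPJWZWSSSD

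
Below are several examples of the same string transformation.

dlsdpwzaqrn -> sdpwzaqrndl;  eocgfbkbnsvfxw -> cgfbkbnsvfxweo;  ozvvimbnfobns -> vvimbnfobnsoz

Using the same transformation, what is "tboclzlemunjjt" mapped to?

The pattern: move the first 2 characters to the end (rotate left by 2).
For "tboclzlemunjjt" the result is "oclzlemunjjttb".

oclzlemunjjttb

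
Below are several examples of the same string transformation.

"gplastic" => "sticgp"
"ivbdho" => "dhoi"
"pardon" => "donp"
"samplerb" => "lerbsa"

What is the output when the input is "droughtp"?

ghtpdr

The transformation: swap the front and back halves of the string, then delete the last 2 characters.
Working it through for "droughtp": intermediate "ghtpdrou", final "ghtpdr".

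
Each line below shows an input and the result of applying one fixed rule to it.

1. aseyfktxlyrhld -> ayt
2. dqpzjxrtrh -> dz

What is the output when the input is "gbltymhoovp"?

gt

The transformation: keep one character in every 3, starting at position 1 (positions 1st, 4th, 7th, ...), then delete the last 2 characters.
Applying both steps to "gbltymhoovp": "gthv", then "gt".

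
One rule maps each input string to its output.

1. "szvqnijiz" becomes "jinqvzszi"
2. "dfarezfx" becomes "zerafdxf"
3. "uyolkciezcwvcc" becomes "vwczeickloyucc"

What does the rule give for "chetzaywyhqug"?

qhywyaztehcgu

Rule — move the last 2 characters to the front (rotate right by 2), then reverse the string.
Applying both steps to "chetzaywyhqug": "ugchetzaywyhq", then "qhywyaztehcgu".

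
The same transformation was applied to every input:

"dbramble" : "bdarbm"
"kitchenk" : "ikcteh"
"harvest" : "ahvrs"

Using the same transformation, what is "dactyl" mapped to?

adtc

Rule — swap each adjacent pair of characters (1↔2, 3↔4, ...), then delete the last 2 characters.
Working it through for "dactyl": intermediate "adtcly", final "adtc".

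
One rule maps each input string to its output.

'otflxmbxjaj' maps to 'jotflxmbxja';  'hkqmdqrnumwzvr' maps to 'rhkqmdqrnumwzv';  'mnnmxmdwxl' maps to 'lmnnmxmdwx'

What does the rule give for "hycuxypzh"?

Each output is the input with this applied: move the last character to the front.
Applying that to "hycuxypzh" gives "hhycuxypz".

hhycuxypz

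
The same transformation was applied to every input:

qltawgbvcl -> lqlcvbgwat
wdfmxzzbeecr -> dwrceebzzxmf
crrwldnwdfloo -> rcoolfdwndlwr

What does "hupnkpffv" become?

uhvffpknp

Looking at the pairs, the operation is to reverse the string, then move the last 2 characters to the front (rotate right by 2).
So "hupnkpffv" becomes "uhvffpknp".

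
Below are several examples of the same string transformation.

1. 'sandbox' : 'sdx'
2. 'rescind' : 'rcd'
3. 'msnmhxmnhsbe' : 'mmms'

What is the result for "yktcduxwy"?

ycx

Each output is the input with this applied: keep one character in every 3, starting at position 1 (positions 1st, 4th, 7th, ...).
On "yktcduxwy" that produces "ycx".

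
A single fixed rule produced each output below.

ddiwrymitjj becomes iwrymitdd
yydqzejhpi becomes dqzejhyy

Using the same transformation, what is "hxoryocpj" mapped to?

oryochx

Looking at the pairs, the operation is to delete the last 2 characters, then move the first 2 characters to the end (rotate left by 2).
"hxoryocpj" → "hxoryoc" → "oryochx".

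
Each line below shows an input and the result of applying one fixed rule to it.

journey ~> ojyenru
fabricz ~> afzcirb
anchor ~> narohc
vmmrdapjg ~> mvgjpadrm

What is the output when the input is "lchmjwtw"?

clwtwjmh

Looking at the pairs, the operation is to move the first 2 characters to the end (rotate left by 2), then reverse the string.
Starting from "lchmjwtw": after the first operation, "hmjwtwlc"; after the second, "clwtwjmh".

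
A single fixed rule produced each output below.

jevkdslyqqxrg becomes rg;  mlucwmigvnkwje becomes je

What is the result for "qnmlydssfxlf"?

Rule — keep only the last 2 characters.
For "qnmlydssfxlf" the result is "lf".

lf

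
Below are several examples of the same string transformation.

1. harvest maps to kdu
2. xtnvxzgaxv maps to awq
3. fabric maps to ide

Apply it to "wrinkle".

What's happening: shift every letter 3 places forward in the alphabet (wrapping around), then keep only the first 3 characters.
Applying both steps to "wrinkle": "zulqnoh", then "zul".
(Check on "fabric": → "ideulf" → "ide" ✓)

zul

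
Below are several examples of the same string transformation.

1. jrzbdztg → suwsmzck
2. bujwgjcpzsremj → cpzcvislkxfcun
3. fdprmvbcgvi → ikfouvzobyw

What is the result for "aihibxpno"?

What's happening: move the first 2 characters to the end (rotate left by 2), then shift every letter 7 places backward in the alphabet (wrapping around).
Starting from "aihibxpno": after the first operation, "hibxpnoai"; after the second, "abuqightb".
(Check on "fdprmvbcgvi": → "prmvbcgvifd" → "ikfouvzobyw" ✓)

abuqightb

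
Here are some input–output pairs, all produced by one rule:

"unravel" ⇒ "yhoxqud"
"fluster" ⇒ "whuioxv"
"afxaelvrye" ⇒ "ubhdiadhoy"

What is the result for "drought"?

jkwgurx

What's happening: shift every letter 3 places forward in the alphabet (wrapping around), then move the last 3 characters to the front (rotate right by 3).
On "drought" that produces "jkwgurx".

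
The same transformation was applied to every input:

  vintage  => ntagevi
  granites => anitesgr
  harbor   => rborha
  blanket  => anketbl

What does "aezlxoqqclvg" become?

zlxoqqclvgae

What's happening: move the first 2 characters to the end (rotate left by 2).
"aezlxoqqclvg" → "zlxoqqclvgae".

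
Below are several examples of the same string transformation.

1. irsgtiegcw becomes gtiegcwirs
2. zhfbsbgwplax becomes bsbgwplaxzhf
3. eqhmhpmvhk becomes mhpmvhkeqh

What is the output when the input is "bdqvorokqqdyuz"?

Looking at the pairs, the operation is to move the first 3 characters to the end (rotate left by 3).
Applying that to "bdqvorokqqdyuz" gives "vorokqqdyuzbdq".

vorokqqdyuzbdq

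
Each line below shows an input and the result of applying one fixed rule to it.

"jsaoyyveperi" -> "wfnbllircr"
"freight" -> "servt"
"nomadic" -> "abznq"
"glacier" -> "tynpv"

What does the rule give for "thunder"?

guhaq

Each output is the input with this applied: delete the last 2 characters, then shift every letter 13 places forward in the alphabet (wrapping around) — i.e. ROT13.
"thunder" → "thund" → "guhaq".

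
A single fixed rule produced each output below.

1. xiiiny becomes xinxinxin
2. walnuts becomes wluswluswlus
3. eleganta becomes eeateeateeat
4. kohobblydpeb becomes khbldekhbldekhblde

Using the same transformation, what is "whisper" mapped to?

wiprwiprwipr

The pattern: keep every other character starting from the first (positions 1st, 3rd, 5th, ...), then write the whole string 3 times in a row.
Applying both steps to "whisper": "wipr", then "wiprwiprwipr".
(Check on "eleganta": → "eeat" → "eeateeateeat" ✓)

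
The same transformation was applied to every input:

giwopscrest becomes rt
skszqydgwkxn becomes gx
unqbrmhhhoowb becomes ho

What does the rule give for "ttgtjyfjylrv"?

jr

What's happening: keep one character in every 3, starting at position 2 (positions 2nd, 5th, 8th, ...), then keep only the last 2 characters.
Applying that to "ttgtjyfjylrv" gives "jr".
(Check on "unqbrmhhhoowb": → "nrho" → "ho" ✓)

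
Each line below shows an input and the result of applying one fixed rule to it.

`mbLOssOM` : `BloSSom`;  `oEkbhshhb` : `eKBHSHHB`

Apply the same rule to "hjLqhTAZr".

The transformation: delete the first character, then flip the case of every letter.
"hjLqhTAZr" → "jLqhTAZr" → "JlQHtazR".

JlQHtazR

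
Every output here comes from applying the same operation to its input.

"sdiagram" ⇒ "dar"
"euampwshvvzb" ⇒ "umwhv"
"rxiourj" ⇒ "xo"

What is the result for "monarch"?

The transformation: delete the last 2 characters, then keep every other character starting from the second (positions 2nd, 4th, 6th, ...).
Starting from "monarch": after the first operation, "monar"; after the second, "oa".

oa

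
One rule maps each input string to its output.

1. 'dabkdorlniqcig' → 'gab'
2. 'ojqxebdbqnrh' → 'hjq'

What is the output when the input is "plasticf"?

fla

In each case the input is transformed by: swap the first and last characters, then keep only the first 3 characters.
For "plasticf" the result is "fla".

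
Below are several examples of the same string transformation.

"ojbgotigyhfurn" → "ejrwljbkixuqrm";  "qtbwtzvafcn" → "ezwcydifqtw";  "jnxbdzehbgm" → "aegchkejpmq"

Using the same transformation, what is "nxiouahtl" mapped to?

lrxdkwoqa

The pattern: shift every letter 3 places forward in the alphabet (wrapping around), then move the first 2 characters to the end (rotate left by 2).
Working it through for "nxiouahtl": intermediate "qalrxdkwo", final "lrxdkwoqa".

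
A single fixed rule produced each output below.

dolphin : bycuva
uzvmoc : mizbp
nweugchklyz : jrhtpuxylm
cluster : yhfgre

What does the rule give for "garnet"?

Rule — shift every letter 13 places forward in the alphabet (wrapping around) — i.e. ROT13, then delete the first character.
Applying both steps to "garnet": "tnearg", then "nearg".

nearg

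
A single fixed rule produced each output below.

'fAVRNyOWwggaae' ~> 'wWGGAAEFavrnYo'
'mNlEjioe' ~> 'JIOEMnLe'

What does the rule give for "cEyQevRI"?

EVriCeYq

The pattern: swap the front and back halves of the string, then flip the case of every letter.
On "cEyQevRI": the first step gives "evRIcEyQ", and the second then gives "EVriCeYq".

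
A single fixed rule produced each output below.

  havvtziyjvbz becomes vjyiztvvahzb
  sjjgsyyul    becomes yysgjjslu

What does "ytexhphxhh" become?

xhphxetyhh

What's happening: move the last 2 characters to the front (rotate right by 2), then reverse the string.
On "ytexhphxhh" that produces "xhphxetyhh".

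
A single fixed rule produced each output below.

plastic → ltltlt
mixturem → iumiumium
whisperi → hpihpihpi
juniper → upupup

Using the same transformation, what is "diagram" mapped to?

iririr

The rule is to keep one character in every 3, starting at position 2 (positions 2nd, 5th, 8th, ...), then write the whole string 3 times in a row.
So "diagram" becomes "iririr".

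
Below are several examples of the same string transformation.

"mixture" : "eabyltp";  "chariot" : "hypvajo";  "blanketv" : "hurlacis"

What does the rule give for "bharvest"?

hyclzaio

What's happening: shift every letter 7 places forward in the alphabet (wrapping around), then move the first 2 characters to the end (rotate left by 2).
On "bharvest": the first step gives "iohyclza", and the second then gives "hyclzaio".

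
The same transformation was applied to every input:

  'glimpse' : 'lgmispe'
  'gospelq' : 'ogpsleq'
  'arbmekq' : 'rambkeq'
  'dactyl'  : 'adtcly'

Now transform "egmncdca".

What's happening: swap each adjacent pair of characters (1↔2, 3↔4, ...).
For "egmncdca" the result is "genmdcac".

genmdcac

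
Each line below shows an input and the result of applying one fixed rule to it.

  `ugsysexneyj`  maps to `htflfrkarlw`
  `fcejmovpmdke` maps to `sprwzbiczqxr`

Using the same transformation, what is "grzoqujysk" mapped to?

The transformation: shift every letter 13 places forward in the alphabet (wrapping around) — i.e. ROT13.
So "grzoqujysk" becomes "tembdhwlfx".

tembdhwlfx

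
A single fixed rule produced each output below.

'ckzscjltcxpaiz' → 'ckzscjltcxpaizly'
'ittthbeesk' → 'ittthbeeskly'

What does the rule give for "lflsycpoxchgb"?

lflsycpoxchgbly

The transformation: append "ly".
"lflsycpoxchgb" → "lflsycpoxchgbly".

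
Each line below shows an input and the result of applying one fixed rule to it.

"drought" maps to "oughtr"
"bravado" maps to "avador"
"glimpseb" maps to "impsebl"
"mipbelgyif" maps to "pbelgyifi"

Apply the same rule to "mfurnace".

urnacef

What's happening: delete the first character, then move the first character to the end.
Applying both steps to "mfurnace": "furnace", then "urnacef".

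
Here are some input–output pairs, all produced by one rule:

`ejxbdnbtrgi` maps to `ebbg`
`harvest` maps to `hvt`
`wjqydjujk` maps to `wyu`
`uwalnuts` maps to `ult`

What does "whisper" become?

wsr

Rule — keep one character in every 3, starting at position 1 (positions 1st, 4th, 7th, ...).
On "whisper" that produces "wsr".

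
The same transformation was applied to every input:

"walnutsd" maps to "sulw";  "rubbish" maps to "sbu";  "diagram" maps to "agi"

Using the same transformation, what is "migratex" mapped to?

eagm

The pattern: reverse the string, then keep every other character starting from the second (positions 2nd, 4th, 6th, ...).
"migratex" → "xetargim" → "eagm".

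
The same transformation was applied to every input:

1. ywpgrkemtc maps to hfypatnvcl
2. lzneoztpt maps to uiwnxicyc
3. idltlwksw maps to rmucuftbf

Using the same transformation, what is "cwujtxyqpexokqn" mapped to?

In each case the input is transformed by: shift every letter 9 places forward in the alphabet (wrapping around).
On "cwujtxyqpexokqn" that produces "lfdscghzyngxtzw".

lfdscghzyngxtzw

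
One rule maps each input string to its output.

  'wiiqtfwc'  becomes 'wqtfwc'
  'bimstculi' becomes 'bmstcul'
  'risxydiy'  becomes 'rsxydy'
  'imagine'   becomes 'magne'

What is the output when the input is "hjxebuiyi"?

Looking at the pairs, the operation is to remove every "i".
So "hjxebuiyi" becomes "hjxebuy".

hjxebuy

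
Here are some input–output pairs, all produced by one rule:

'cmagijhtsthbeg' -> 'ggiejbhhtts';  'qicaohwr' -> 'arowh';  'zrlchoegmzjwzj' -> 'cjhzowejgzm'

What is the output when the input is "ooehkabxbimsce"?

hekcasbmxib

In each case the input is transformed by: delete the first 3 characters, then take characters alternately from the front and the back (1st, last, 2nd, 2nd-last, ...).
Starting from "ooehkabxbimsce": after the first operation, "hkabxbimsce"; after the second, "hekcasbmxib".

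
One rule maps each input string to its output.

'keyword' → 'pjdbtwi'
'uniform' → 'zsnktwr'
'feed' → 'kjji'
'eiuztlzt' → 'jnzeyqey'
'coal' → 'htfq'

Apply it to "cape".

Looking at the pairs, the operation is to shift every letter 5 places forward in the alphabet (wrapping around).
Doing the same to "cape": "hfuj".

hfuj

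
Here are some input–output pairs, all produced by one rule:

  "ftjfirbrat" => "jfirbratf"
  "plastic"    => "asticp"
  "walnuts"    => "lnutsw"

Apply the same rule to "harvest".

rvesth

Rule — move the first character to the end, then delete the first character.
On "harvest": the first step gives "arvesth", and the second then gives "rvesth".
(Check on "walnuts": → "alnutsw" → "lnutsw" ✓)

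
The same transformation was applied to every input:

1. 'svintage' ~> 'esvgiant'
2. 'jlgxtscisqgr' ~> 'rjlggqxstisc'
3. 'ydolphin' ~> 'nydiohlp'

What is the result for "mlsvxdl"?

lmldsxv

Looking at the pairs, the operation is to swap the first and last characters, then take characters alternately from the front and the back (1st, last, 2nd, 2nd-last, ...).
"mlsvxdl" → "llsvxdm" → "lmldsxv".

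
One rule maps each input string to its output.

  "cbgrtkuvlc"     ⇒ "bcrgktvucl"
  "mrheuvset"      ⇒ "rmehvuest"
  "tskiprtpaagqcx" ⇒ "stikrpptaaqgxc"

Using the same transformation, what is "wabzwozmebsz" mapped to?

In each case the input is transformed by: swap each adjacent pair of characters (1↔2, 3↔4, ...).
On "wabzwozmebsz" that produces "awzbowmzbezs".

awzbowmzbezs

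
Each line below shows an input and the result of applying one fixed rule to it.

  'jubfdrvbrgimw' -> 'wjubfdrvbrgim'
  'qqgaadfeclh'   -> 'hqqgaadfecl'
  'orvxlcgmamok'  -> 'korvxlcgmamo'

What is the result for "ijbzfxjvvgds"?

In each case the input is transformed by: move the last character to the front.
"ijbzfxjvvgds" → "sijbzfxjvvgd".

sijbzfxjvvgd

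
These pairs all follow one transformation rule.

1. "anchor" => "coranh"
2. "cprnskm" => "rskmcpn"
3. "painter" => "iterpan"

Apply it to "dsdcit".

ditdsc

Looking at the pairs, the operation is to move the first 3 characters to the end (rotate left by 3), then swap the first and last characters.
Applying both steps to "dsdcit": "citdsd", then "ditdsc".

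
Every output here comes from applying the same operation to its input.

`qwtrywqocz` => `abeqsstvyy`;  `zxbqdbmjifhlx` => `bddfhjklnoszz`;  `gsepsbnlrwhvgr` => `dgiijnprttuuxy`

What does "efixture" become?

The transformation: shift every letter 2 places forward in the alphabet (wrapping around), then sort the characters into alphabetical order.
For "efixture", step one produces "ghkzvwtg"; step two turns that into "gghktvwz".

gghktvwz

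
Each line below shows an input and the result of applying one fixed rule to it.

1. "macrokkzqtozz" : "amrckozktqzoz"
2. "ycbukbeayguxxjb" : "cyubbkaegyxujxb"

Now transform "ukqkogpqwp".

kukqgoqppw

The rule is to swap each adjacent pair of characters (1↔2, 3↔4, ...).
On "ukqkogpqwp" that produces "kukqgoqppw".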